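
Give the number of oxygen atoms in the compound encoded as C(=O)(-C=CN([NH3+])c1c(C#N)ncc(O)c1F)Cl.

2

The symbol for oxygen appears 2 times in the SMILES.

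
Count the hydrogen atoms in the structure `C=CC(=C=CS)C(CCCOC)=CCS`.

18

Hydrogens are implicit in SMILES; fill each atom to its normal valence:
  5 × C: 2 H each → 10
  3 × C: 1 H each → 3
  3 × C: no H
  2 × S: 1 H each → 2
  1 × C: 3 H
  1 × O: no H
  Total hydrogens = 18.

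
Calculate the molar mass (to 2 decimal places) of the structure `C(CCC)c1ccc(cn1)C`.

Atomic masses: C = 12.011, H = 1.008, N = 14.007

Molecular formula: C10H15N.
M = 10×12.011 + 15×1.008 + 1×14.007 = 149.24 g/mol.

149.24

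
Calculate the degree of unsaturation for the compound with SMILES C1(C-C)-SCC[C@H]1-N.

Molecular formula from the SMILES: C6H13NS.
DoU = (2C + 2 + N − H − X)/2 = (2·6 + 2 + 1 − 13 − 0)/2 = 2/2 = 1.
(Structurally: 1 ring(s) + 0 π bond(s) = 1.)

1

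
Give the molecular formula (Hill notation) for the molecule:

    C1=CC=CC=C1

Heavy atoms from the SMILES: 6 C.
Implicit hydrogens by atom environment:
  6 × C (aromatic): 1 H each → 6
  Total hydrogens = 6.
Molecular formula: C6H6

C6H6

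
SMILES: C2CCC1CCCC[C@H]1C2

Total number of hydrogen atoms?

18

Hydrogens are implicit in SMILES; fill each atom to its normal valence:
  8 × C: 2 H each → 16
  2 × C: 1 H each → 2
  Total hydrogens = 18.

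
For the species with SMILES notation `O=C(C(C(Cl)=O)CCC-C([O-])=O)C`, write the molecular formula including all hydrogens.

C8H10ClO4-

Heavy atoms from the SMILES: 8 C, 1 Cl, 4 O.
Implicit hydrogens by atom environment:
  3 × C: 2 H each → 6
  3 × C: no H
  3 × O: no H
  1 × C: 3 H
  1 × C: 1 H
  1 × Cl: no H
  1 × O (charge -1): no H
  Total hydrogens = 10.
Net charge -1.
Molecular formula: C8H10ClO4-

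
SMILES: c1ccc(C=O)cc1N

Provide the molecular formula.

C7H7NO

Heavy atoms from the SMILES: 7 C, 1 N, 1 O.
Implicit hydrogens by atom environment:
  4 × C (aromatic): 1 H each → 4
  2 × C (aromatic): no H
  1 × C: 1 H
  1 × N: 2 H
  1 × O: no H
  Total hydrogens = 7.
Molecular formula: C7H7NO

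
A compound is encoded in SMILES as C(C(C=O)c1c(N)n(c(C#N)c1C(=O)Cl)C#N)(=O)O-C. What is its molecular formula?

C11H7ClN4O4

Heavy atoms from the SMILES: 11 C, 1 Cl, 4 N, 4 O.
Implicit hydrogens by atom environment:
  4 × C (aromatic): no H
  4 × C: no H
  4 × O: no H
  2 × C: 1 H each → 2
  2 × N: no H
  1 × C: 3 H
  1 × Cl: no H
  1 × N: 2 H
  1 × N (aromatic): no H
  Total hydrogens = 7.
Molecular formula: C11H7ClN4O4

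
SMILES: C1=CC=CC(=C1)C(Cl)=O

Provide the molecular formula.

C7H5ClO

Heavy atoms from the SMILES: 7 C, 1 Cl, 1 O.
Implicit hydrogens by atom environment:
  5 × C (aromatic): 1 H each → 5
  1 × C (aromatic): no H
  1 × C: no H
  1 × Cl: no H
  1 × O: no H
  Total hydrogens = 5.
Molecular formula: C7H5ClO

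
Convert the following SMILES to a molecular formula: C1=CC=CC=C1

Heavy atoms from the SMILES: 6 C.
Implicit hydrogens by atom environment:
  6 × C (aromatic): 1 H each → 6
  Total hydrogens = 6.
Molecular formula: C6H6

C6H6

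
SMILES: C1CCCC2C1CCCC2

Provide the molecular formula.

Heavy atoms from the SMILES: 10 C.
Implicit hydrogens by atom environment:
  8 × C: 2 H each → 16
  2 × C: 1 H each → 2
  Total hydrogens = 18.
Molecular formula: C10H18

C10H18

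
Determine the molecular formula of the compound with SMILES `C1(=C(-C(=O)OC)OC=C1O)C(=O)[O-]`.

Heavy atoms from the SMILES: 7 C, 6 O.
Implicit hydrogens by atom environment:
  3 × C (aromatic): no H
  3 × O: no H
  2 × C: no H
  1 × C: 3 H
  1 × C (aromatic): 1 H
  1 × O: 1 H
  1 × O (aromatic): no H
  1 × O (charge -1): no H
  Total hydrogens = 5.
Net charge -1.
Molecular formula: C7H5O6-

C7H5O6-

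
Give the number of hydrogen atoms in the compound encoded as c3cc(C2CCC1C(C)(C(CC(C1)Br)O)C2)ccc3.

23

Hydrogens are implicit in SMILES; fill each atom to its normal valence:
  5 × C: 2 H each → 10
  5 × C (aromatic): 1 H each → 5
  4 × C: 1 H each → 4
  1 × Br: no H
  1 × C: 3 H
  1 × C: no H
  1 × C (aromatic): no H
  1 × O: 1 H
  Total hydrogens = 23.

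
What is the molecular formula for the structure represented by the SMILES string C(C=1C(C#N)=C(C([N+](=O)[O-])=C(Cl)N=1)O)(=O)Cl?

C7HCl2N3O4

Heavy atoms from the SMILES: 7 C, 2 Cl, 3 N, 4 O.
Implicit hydrogens by atom environment:
  5 × C (aromatic): no H
  2 × C: no H
  2 × Cl: no H
  2 × O: no H
  1 × N (aromatic): no H
  1 × N: no H
  1 × N (charge +1): no H
  1 × O: 1 H
  1 × O (charge -1): no H
  Total hydrogens = 1.
Molecular formula: C7HCl2N3O4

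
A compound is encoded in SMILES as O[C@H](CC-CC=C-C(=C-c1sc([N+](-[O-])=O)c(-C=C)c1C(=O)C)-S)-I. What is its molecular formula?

C16H18INO4S2

Heavy atoms from the SMILES: 16 C, 1 I, 1 N, 4 O, 2 S.
Implicit hydrogens by atom environment:
  5 × C: 1 H each → 5
  4 × C: 2 H each → 8
  4 × C (aromatic): no H
  2 × C: no H
  2 × O: no H
  1 × C: 3 H
  1 × I: no H
  1 × N (charge +1): no H
  1 × O: 1 H
  1 × O (charge -1): no H
  1 × S: 1 H
  1 × S (aromatic): no H
  Total hydrogens = 18.
Molecular formula: C16H18INO4S2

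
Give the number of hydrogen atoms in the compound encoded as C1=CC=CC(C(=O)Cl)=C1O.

Hydrogens are implicit in SMILES; fill each atom to its normal valence:
  4 × C (aromatic): 1 H each → 4
  2 × C (aromatic): no H
  1 × C: no H
  1 × Cl: no H
  1 × O: 1 H
  1 × O: no H
  Total hydrogens = 5.

5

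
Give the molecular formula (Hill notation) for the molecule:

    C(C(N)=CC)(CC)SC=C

C8H15NS

Heavy atoms from the SMILES: 8 C, 1 N, 1 S.
Implicit hydrogens by atom environment:
  3 × C: 1 H each → 3
  2 × C: 3 H each → 6
  2 × C: 2 H each → 4
  1 × C: no H
  1 × N: 2 H
  1 × S: no H
  Total hydrogens = 15.
Molecular formula: C8H15NS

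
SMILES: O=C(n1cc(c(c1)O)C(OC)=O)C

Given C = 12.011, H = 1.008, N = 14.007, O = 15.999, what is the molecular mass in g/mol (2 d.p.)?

Molecular formula: C8H9NO4.
M = 8×12.011 + 9×1.008 + 1×14.007 + 4×15.999 = 183.16 g/mol.

183.16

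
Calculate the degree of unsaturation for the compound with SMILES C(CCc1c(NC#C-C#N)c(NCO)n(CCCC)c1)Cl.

Molecular formula from the SMILES: C15H21ClN4O.
DoU = (2C + 2 + N − H − X)/2 = (2·15 + 2 + 4 − 21 − 1)/2 = 14/2 = 7.
(Structurally: 1 ring(s) + 6 π bond(s) = 7.)

7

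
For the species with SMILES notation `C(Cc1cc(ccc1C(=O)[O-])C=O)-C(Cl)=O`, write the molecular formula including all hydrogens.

Heavy atoms from the SMILES: 11 C, 1 Cl, 4 O.
Implicit hydrogens by atom environment:
  3 × C (aromatic): 1 H each → 3
  3 × C (aromatic): no H
  3 × O: no H
  2 × C: 2 H each → 4
  2 × C: no H
  1 × C: 1 H
  1 × Cl: no H
  1 × O (charge -1): no H
  Total hydrogens = 8.
Net charge -1.
Molecular formula: C11H8ClO4-

C11H8ClO4-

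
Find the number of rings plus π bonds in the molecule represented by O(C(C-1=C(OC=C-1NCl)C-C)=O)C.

4

Molecular formula from the SMILES: C8H10ClNO3.
DoU = (2C + 2 + N − H − X)/2 = (2·8 + 2 + 1 − 10 − 1)/2 = 8/2 = 4.
(Structurally: 1 ring(s) + 3 π bond(s) = 4.)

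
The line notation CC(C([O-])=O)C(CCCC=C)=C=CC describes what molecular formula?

Heavy atoms from the SMILES: 12 C, 2 O.
Implicit hydrogens by atom environment:
  4 × C: 2 H each → 8
  3 × C: 1 H each → 3
  3 × C: no H
  2 × C: 3 H each → 6
  1 × O: no H
  1 × O (charge -1): no H
  Total hydrogens = 17.
Net charge -1.
Molecular formula: C12H17O2-

C12H17O2-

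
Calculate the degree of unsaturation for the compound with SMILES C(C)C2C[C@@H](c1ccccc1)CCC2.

5

Molecular formula from the SMILES: C14H20.
DoU = (2C + 2 + N − H − X)/2 = (2·14 + 2 + 0 − 20 − 0)/2 = 10/2 = 5.
(Structurally: 2 ring(s) + 3 π bond(s) = 5.)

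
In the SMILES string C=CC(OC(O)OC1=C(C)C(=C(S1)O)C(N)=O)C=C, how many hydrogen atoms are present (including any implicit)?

15

Hydrogens are implicit in SMILES; fill each atom to its normal valence:
  4 × C: 1 H each → 4
  4 × C (aromatic): no H
  3 × O: no H
  2 × C: 2 H each → 4
  2 × O: 1 H each → 2
  1 × C: 3 H
  1 × C: no H
  1 × N: 2 H
  1 × S (aromatic): no H
  Total hydrogens = 15.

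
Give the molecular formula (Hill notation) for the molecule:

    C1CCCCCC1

Heavy atoms from the SMILES: 7 C.
Implicit hydrogens by atom environment:
  7 × C: 2 H each → 14
  Total hydrogens = 14.
Molecular formula: C7H14

C7H14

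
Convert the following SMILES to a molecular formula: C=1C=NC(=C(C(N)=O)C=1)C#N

C7H5N3O

Heavy atoms from the SMILES: 7 C, 3 N, 1 O.
Implicit hydrogens by atom environment:
  3 × C (aromatic): 1 H each → 3
  2 × C (aromatic): no H
  2 × C: no H
  1 × N: 2 H
  1 × N (aromatic): no H
  1 × N: no H
  1 × O: no H
  Total hydrogens = 5.
Molecular formula: C7H5N3O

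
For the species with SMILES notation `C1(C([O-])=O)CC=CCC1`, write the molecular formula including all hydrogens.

C7H9O2-

Heavy atoms from the SMILES: 7 C, 2 O.
Implicit hydrogens by atom environment:
  3 × C: 2 H each → 6
  3 × C: 1 H each → 3
  1 × C: no H
  1 × O: no H
  1 × O (charge -1): no H
  Total hydrogens = 9.
Net charge -1.
Molecular formula: C7H9O2-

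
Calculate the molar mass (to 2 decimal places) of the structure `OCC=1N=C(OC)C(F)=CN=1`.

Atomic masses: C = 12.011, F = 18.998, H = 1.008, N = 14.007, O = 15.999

Molecular formula: C6H7FN2O2.
M = 6×12.011 + 1×18.998 + 7×1.008 + 2×14.007 + 2×15.999 = 158.13 g/mol.

158.13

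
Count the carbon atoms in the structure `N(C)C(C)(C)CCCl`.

6

The symbol for carbon appears 6 times in the SMILES. (Cl is a single chlorine, not C + l.)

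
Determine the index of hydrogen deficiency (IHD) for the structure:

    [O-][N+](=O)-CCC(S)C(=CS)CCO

2

Molecular formula from the SMILES: C7H13NO3S2.
DoU = (2C + 2 + N − H − X)/2 = (2·7 + 2 + 1 − 13 − 0)/2 = 4/2 = 2.
(Structurally: 0 ring(s) + 2 π bond(s) = 2.)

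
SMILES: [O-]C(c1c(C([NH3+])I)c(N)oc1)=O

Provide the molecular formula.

Heavy atoms from the SMILES: 6 C, 1 I, 2 N, 3 O.
Implicit hydrogens by atom environment:
  3 × C (aromatic): no H
  1 × C (aromatic): 1 H
  1 × C: 1 H
  1 × C: no H
  1 × I: no H
  1 × N (charge +1): 3 H
  1 × N: 2 H
  1 × O (aromatic): no H
  1 × O: no H
  1 × O (charge -1): no H
  Total hydrogens = 7.
Molecular formula: C6H7IN2O3

C6H7IN2O3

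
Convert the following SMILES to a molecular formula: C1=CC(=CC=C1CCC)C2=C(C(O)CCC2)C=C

C17H22O

Heavy atoms from the SMILES: 17 C, 1 O.
Implicit hydrogens by atom environment:
  6 × C: 2 H each → 12
  4 × C (aromatic): 1 H each → 4
  2 × C: 1 H each → 2
  2 × C: no H
  2 × C (aromatic): no H
  1 × C: 3 H
  1 × O: 1 H
  Total hydrogens = 22.
Molecular formula: C17H22O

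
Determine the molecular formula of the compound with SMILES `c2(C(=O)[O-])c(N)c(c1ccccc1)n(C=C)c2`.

C13H11N2O2-

Heavy atoms from the SMILES: 13 C, 2 N, 2 O.
Implicit hydrogens by atom environment:
  6 × C (aromatic): 1 H each → 6
  4 × C (aromatic): no H
  1 × C: 2 H
  1 × C: 1 H
  1 × C: no H
  1 × N: 2 H
  1 × N (aromatic): no H
  1 × O: no H
  1 × O (charge -1): no H
  Total hydrogens = 11.
Net charge -1.
Molecular formula: C13H11N2O2-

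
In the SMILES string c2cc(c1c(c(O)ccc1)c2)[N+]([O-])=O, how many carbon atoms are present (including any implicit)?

The symbol for carbon appears 10 times in the SMILES. Lowercase c denotes aromatic carbon and counts toward C.

10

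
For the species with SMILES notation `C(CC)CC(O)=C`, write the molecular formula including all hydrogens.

Heavy atoms from the SMILES: 6 C, 1 O.
Implicit hydrogens by atom environment:
  4 × C: 2 H each → 8
  1 × C: 3 H
  1 × C: no H
  1 × O: 1 H
  Total hydrogens = 12.
Molecular formula: C6H12O

C6H12O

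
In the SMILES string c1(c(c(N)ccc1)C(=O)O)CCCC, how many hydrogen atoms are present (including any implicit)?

15

Hydrogens are implicit in SMILES; fill each atom to its normal valence:
  3 × C: 2 H each → 6
  3 × C (aromatic): 1 H each → 3
  3 × C (aromatic): no H
  1 × C: 3 H
  1 × C: no H
  1 × N: 2 H
  1 × O: 1 H
  1 × O: no H
  Total hydrogens = 15.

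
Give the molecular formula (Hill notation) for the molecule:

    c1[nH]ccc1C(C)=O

Heavy atoms from the SMILES: 6 C, 1 N, 1 O.
Implicit hydrogens by atom environment:
  3 × C (aromatic): 1 H each → 3
  1 × C: 3 H
  1 × C (aromatic): no H
  1 × C: no H
  1 × N (aromatic): 1 H
  1 × O: no H
  Total hydrogens = 7.
Molecular formula: C6H7NO

C6H7NO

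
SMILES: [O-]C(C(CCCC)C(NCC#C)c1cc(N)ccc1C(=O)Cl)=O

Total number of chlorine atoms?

1

The symbol for chlorine appears 1 time in the SMILES.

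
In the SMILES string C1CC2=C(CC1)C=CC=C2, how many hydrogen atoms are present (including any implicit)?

12

Hydrogens are implicit in SMILES; fill each atom to its normal valence:
  4 × C: 2 H each → 8
  4 × C (aromatic): 1 H each → 4
  2 × C (aromatic): no H
  Total hydrogens = 12.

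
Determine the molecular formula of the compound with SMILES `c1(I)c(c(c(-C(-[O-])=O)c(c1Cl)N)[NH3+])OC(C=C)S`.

C10H10ClIN2O3S

Heavy atoms from the SMILES: 10 C, 1 Cl, 1 I, 2 N, 3 O, 1 S.
Implicit hydrogens by atom environment:
  6 × C (aromatic): no H
  2 × C: 1 H each → 2
  2 × O: no H
  1 × C: 2 H
  1 × C: no H
  1 × Cl: no H
  1 × I: no H
  1 × N (charge +1): 3 H
  1 × N: 2 H
  1 × O (charge -1): no H
  1 × S: 1 H
  Total hydrogens = 10.
Molecular formula: C10H10ClIN2O3S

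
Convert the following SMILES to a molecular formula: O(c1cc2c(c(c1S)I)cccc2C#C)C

Heavy atoms from the SMILES: 13 C, 1 I, 1 O, 1 S.
Implicit hydrogens by atom environment:
  6 × C (aromatic): no H
  4 × C (aromatic): 1 H each → 4
  1 × C: 3 H
  1 × C: 1 H
  1 × C: no H
  1 × I: no H
  1 × O: no H
  1 × S: 1 H
  Total hydrogens = 9.
Molecular formula: C13H9IOS

C13H9IOS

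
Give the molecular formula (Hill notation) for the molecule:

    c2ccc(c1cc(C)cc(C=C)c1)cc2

C15H14

Heavy atoms from the SMILES: 15 C.
Implicit hydrogens by atom environment:
  8 × C (aromatic): 1 H each → 8
  4 × C (aromatic): no H
  1 × C: 3 H
  1 × C: 2 H
  1 × C: 1 H
  Total hydrogens = 14.
Molecular formula: C15H14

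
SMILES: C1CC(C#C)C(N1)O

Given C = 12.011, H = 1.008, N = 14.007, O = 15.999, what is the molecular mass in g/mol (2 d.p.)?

Molecular formula: C6H9NO.
M = 6×12.011 + 9×1.008 + 1×14.007 + 1×15.999 = 111.14 g/mol.

111.14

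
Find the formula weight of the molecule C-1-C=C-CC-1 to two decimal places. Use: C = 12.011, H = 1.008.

68.12

Molecular formula: C5H8.
M = 5×12.011 + 8×1.008 = 68.12 g/mol.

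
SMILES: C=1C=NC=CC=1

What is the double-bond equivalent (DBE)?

4

Molecular formula from the SMILES: C5H5N.
DoU = (2C + 2 + N − H − X)/2 = (2·5 + 2 + 1 − 5 − 0)/2 = 8/2 = 4.
(Structurally: 1 ring(s) + 3 π bond(s) = 4.)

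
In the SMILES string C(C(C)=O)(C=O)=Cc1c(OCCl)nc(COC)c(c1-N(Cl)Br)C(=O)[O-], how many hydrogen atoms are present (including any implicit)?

Hydrogens are implicit in SMILES; fill each atom to its normal valence:
  5 × C (aromatic): no H
  5 × O: no H
  3 × C: no H
  2 × C: 3 H each → 6
  2 × C: 2 H each → 4
  2 × C: 1 H each → 2
  2 × Cl: no H
  1 × Br: no H
  1 × N (aromatic): no H
  1 × N: no H
  1 × O (charge -1): no H
  Total hydrogens = 12.

12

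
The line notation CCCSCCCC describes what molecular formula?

Heavy atoms from the SMILES: 7 C, 1 S.
Implicit hydrogens by atom environment:
  5 × C: 2 H each → 10
  2 × C: 3 H each → 6
  1 × S: no H
  Total hydrogens = 16.
Molecular formula: C7H16S

C7H16S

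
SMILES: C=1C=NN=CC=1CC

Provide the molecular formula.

C6H8N2

Heavy atoms from the SMILES: 6 C, 2 N.
Implicit hydrogens by atom environment:
  3 × C (aromatic): 1 H each → 3
  2 × N (aromatic): no H
  1 × C: 3 H
  1 × C: 2 H
  1 × C (aromatic): no H
  Total hydrogens = 8.
Molecular formula: C6H8N2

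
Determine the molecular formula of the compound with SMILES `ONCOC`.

Heavy atoms from the SMILES: 2 C, 1 N, 2 O.
Implicit hydrogens by atom environment:
  1 × C: 3 H
  1 × C: 2 H
  1 × N: 1 H
  1 × O: 1 H
  1 × O: no H
  Total hydrogens = 7.
Molecular formula: C2H7NO2

C2H7NO2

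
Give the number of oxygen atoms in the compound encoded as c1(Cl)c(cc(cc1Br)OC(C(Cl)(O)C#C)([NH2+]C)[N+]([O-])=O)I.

The symbol for oxygen appears 4 times in the SMILES.

4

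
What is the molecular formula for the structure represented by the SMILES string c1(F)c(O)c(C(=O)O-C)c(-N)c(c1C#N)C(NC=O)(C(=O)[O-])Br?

Heavy atoms from the SMILES: 1 Br, 12 C, 1 F, 3 N, 6 O.
Implicit hydrogens by atom environment:
  6 × C (aromatic): no H
  4 × C: no H
  4 × O: no H
  1 × Br: no H
  1 × C: 3 H
  1 × C: 1 H
  1 × F: no H
  1 × N: 2 H
  1 × N: 1 H
  1 × N: no H
  1 × O: 1 H
  1 × O (charge -1): no H
  Total hydrogens = 8.
Net charge -1.
Molecular formula: C12H8BrFN3O6-

C12H8BrFN3O6-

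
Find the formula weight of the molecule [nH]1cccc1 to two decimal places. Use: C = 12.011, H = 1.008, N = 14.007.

67.09

Molecular formula: C4H5N.
M = 4×12.011 + 5×1.008 + 1×14.007 = 67.09 g/mol.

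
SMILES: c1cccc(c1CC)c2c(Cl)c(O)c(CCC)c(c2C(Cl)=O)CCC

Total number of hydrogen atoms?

Hydrogens are implicit in SMILES; fill each atom to its normal valence:
  8 × C (aromatic): no H
  5 × C: 2 H each → 10
  4 × C (aromatic): 1 H each → 4
  3 × C: 3 H each → 9
  2 × Cl: no H
  1 × C: no H
  1 × O: 1 H
  1 × O: no H
  Total hydrogens = 24.

24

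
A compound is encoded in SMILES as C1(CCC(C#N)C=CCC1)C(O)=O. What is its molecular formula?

C10H13NO2

Heavy atoms from the SMILES: 10 C, 1 N, 2 O.
Implicit hydrogens by atom environment:
  4 × C: 2 H each → 8
  4 × C: 1 H each → 4
  2 × C: no H
  1 × N: no H
  1 × O: 1 H
  1 × O: no H
  Total hydrogens = 13.
Molecular formula: C10H13NO2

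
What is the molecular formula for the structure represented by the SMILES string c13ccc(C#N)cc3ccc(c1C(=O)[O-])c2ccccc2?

C18H10NO2-

Heavy atoms from the SMILES: 18 C, 1 N, 2 O.
Implicit hydrogens by atom environment:
  10 × C (aromatic): 1 H each → 10
  6 × C (aromatic): no H
  2 × C: no H
  1 × N: no H
  1 × O: no H
  1 × O (charge -1): no H
  Total hydrogens = 10.
Net charge -1.
Molecular formula: C18H10NO2-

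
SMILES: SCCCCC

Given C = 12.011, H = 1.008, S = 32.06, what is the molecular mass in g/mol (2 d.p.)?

Molecular formula: C5H12S.
M = 5×12.011 + 12×1.008 + 1×32.06 = 104.21 g/mol.

104.21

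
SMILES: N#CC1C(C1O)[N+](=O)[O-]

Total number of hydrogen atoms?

4

Hydrogens are implicit in SMILES; fill each atom to its normal valence:
  3 × C: 1 H each → 3
  1 × C: no H
  1 × N (charge +1): no H
  1 × N: no H
  1 × O: 1 H
  1 × O: no H
  1 × O (charge -1): no H
  Total hydrogens = 4.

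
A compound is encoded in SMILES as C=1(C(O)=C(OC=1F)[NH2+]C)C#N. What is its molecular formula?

Heavy atoms from the SMILES: 6 C, 1 F, 2 N, 2 O.
Implicit hydrogens by atom environment:
  4 × C (aromatic): no H
  1 × C: 3 H
  1 × C: no H
  1 × F: no H
  1 × N (charge +1): 2 H
  1 × N: no H
  1 × O: 1 H
  1 × O (aromatic): no H
  Total hydrogens = 6.
Net charge +1.
Molecular formula: C6H6FN2O2+

C6H6FN2O2+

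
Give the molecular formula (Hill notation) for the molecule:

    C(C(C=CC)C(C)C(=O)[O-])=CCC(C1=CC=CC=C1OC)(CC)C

C21H29O3-

Heavy atoms from the SMILES: 21 C, 3 O.
Implicit hydrogens by atom environment:
  6 × C: 1 H each → 6
  5 × C: 3 H each → 15
  4 × C (aromatic): 1 H each → 4
  2 × C: 2 H each → 4
  2 × C: no H
  2 × C (aromatic): no H
  2 × O: no H
  1 × O (charge -1): no H
  Total hydrogens = 29.
Net charge -1.
Molecular formula: C21H29O3-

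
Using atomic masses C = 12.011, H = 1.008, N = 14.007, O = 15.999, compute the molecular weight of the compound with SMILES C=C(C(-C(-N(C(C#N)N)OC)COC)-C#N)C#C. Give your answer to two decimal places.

248.29

Molecular formula: C12H16N4O2.
M = 12×12.011 + 16×1.008 + 4×14.007 + 2×15.999 = 248.29 g/mol.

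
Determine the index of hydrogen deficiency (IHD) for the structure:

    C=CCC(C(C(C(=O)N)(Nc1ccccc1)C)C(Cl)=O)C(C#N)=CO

10

Molecular formula from the SMILES: C18H20ClN3O3.
DoU = (2C + 2 + N − H − X)/2 = (2·18 + 2 + 3 − 20 − 1)/2 = 20/2 = 10.
(Structurally: 1 ring(s) + 9 π bond(s) = 10.)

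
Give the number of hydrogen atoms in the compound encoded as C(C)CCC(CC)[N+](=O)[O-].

Hydrogens are implicit in SMILES; fill each atom to its normal valence:
  4 × C: 2 H each → 8
  2 × C: 3 H each → 6
  1 × C: 1 H
  1 × N (charge +1): no H
  1 × O: no H
  1 × O (charge -1): no H
  Total hydrogens = 15.

15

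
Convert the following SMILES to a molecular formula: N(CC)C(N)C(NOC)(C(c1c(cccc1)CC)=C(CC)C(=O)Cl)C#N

C19H27ClN4O2

Heavy atoms from the SMILES: 19 C, 1 Cl, 4 N, 2 O.
Implicit hydrogens by atom environment:
  5 × C: no H
  4 × C: 3 H each → 12
  4 × C (aromatic): 1 H each → 4
  3 × C: 2 H each → 6
  2 × C (aromatic): no H
  2 × N: 1 H each → 2
  2 × O: no H
  1 × C: 1 H
  1 × Cl: no H
  1 × N: 2 H
  1 × N: no H
  Total hydrogens = 27.
Molecular formula: C19H27ClN4O2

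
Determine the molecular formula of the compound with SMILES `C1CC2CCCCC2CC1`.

Heavy atoms from the SMILES: 10 C.
Implicit hydrogens by atom environment:
  8 × C: 2 H each → 16
  2 × C: 1 H each → 2
  Total hydrogens = 18.
Molecular formula: C10H18

C10H18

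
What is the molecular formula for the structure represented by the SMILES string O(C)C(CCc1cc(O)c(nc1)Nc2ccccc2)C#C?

Heavy atoms from the SMILES: 17 C, 2 N, 2 O.
Implicit hydrogens by atom environment:
  7 × C (aromatic): 1 H each → 7
  4 × C (aromatic): no H
  2 × C: 2 H each → 4
  2 × C: 1 H each → 2
  1 × C: 3 H
  1 × C: no H
  1 × N: 1 H
  1 × N (aromatic): no H
  1 × O: 1 H
  1 × O: no H
  Total hydrogens = 18.
Molecular formula: C17H18N2O2

C17H18N2O2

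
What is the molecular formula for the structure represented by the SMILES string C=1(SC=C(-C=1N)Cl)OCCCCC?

Heavy atoms from the SMILES: 9 C, 1 Cl, 1 N, 1 O, 1 S.
Implicit hydrogens by atom environment:
  4 × C: 2 H each → 8
  3 × C (aromatic): no H
  1 × C: 3 H
  1 × C (aromatic): 1 H
  1 × Cl: no H
  1 × N: 2 H
  1 × O: no H
  1 × S (aromatic): no H
  Total hydrogens = 14.
Molecular formula: C9H14ClNOS

C9H14ClNOS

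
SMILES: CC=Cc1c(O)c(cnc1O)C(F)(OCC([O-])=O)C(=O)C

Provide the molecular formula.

C13H13FNO6-

Heavy atoms from the SMILES: 13 C, 1 F, 1 N, 6 O.
Implicit hydrogens by atom environment:
  4 × C (aromatic): no H
  3 × C: no H
  3 × O: no H
  2 × C: 3 H each → 6
  2 × C: 1 H each → 2
  2 × O: 1 H each → 2
  1 × C: 2 H
  1 × C (aromatic): 1 H
  1 × F: no H
  1 × N (aromatic): no H
  1 × O (charge -1): no H
  Total hydrogens = 13.
Net charge -1.
Molecular formula: C13H13FNO6-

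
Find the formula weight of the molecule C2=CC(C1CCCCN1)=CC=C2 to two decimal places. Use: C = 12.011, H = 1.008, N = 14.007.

161.25

Molecular formula: C11H15N.
M = 11×12.011 + 15×1.008 + 1×14.007 = 161.25 g/mol.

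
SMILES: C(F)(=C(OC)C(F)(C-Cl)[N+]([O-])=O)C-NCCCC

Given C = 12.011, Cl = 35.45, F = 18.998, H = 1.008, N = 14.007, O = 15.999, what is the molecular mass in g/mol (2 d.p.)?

286.70

Molecular formula: C10H17ClF2N2O3.
M = 10×12.011 + 1×35.45 + 2×18.998 + 17×1.008 + 2×14.007 + 3×15.999 = 286.70 g/mol.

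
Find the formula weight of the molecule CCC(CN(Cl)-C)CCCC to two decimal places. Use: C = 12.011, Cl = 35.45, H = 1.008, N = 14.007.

Molecular formula: C9H20ClN.
M = 9×12.011 + 1×35.45 + 20×1.008 + 1×14.007 = 177.72 g/mol.

177.72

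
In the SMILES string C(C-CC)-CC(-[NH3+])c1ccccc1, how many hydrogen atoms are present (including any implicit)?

Hydrogens are implicit in SMILES; fill each atom to its normal valence:
  5 × C (aromatic): 1 H each → 5
  4 × C: 2 H each → 8
  1 × C: 3 H
  1 × C: 1 H
  1 × C (aromatic): no H
  1 × N (charge +1): 3 H
  Total hydrogens = 20.

20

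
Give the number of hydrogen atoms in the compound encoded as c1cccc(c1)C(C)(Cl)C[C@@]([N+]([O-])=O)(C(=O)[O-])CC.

Hydrogens are implicit in SMILES; fill each atom to its normal valence:
  5 × C (aromatic): 1 H each → 5
  3 × C: no H
  2 × C: 3 H each → 6
  2 × C: 2 H each → 4
  2 × O: no H
  2 × O (charge -1): no H
  1 × C (aromatic): no H
  1 × Cl: no H
  1 × N (charge +1): no H
  Total hydrogens = 15.

15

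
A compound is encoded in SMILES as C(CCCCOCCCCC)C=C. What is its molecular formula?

Heavy atoms from the SMILES: 12 C, 1 O.
Implicit hydrogens by atom environment:
  10 × C: 2 H each → 20
  1 × C: 3 H
  1 × C: 1 H
  1 × O: no H
  Total hydrogens = 24.
Molecular formula: C12H24O

C12H24O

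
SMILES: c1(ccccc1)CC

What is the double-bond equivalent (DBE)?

4

Molecular formula from the SMILES: C8H10.
DoU = (2C + 2 + N − H − X)/2 = (2·8 + 2 + 0 − 10 − 0)/2 = 8/2 = 4.
(Structurally: 1 ring(s) + 3 π bond(s) = 4.)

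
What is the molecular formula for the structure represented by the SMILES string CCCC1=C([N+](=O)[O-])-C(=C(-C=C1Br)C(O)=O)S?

C10H10BrNO4S

Heavy atoms from the SMILES: 1 Br, 10 C, 1 N, 4 O, 1 S.
Implicit hydrogens by atom environment:
  5 × C (aromatic): no H
  2 × C: 2 H each → 4
  2 × O: no H
  1 × Br: no H
  1 × C: 3 H
  1 × C (aromatic): 1 H
  1 × C: no H
  1 × N (charge +1): no H
  1 × O: 1 H
  1 × O (charge -1): no H
  1 × S: 1 H
  Total hydrogens = 10.
Molecular formula: C10H10BrNO4S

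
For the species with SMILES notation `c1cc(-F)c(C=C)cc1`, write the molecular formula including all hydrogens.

Heavy atoms from the SMILES: 8 C, 1 F.
Implicit hydrogens by atom environment:
  4 × C (aromatic): 1 H each → 4
  2 × C (aromatic): no H
  1 × C: 2 H
  1 × C: 1 H
  1 × F: no H
  Total hydrogens = 7.
Molecular formula: C8H7F

C8H7F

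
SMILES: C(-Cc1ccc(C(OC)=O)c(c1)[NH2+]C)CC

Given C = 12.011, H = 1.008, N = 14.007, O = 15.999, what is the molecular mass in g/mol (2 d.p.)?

Molecular formula: C13H20NO2+.
M = 13×12.011 + 20×1.008 + 1×14.007 + 2×15.999 = 222.31 g/mol.

222.31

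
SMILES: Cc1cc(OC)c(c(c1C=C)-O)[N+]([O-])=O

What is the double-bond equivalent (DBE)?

6

Molecular formula from the SMILES: C10H11NO4.
DoU = (2C + 2 + N − H − X)/2 = (2·10 + 2 + 1 − 11 − 0)/2 = 12/2 = 6.
(Structurally: 1 ring(s) + 5 π bond(s) = 6.)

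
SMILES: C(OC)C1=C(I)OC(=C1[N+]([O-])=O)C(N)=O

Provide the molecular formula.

Heavy atoms from the SMILES: 7 C, 1 I, 2 N, 5 O.
Implicit hydrogens by atom environment:
  4 × C (aromatic): no H
  3 × O: no H
  1 × C: 3 H
  1 × C: 2 H
  1 × C: no H
  1 × I: no H
  1 × N: 2 H
  1 × N (charge +1): no H
  1 × O (aromatic): no H
  1 × O (charge -1): no H
  Total hydrogens = 7.
Molecular formula: C7H7IN2O5

C7H7IN2O5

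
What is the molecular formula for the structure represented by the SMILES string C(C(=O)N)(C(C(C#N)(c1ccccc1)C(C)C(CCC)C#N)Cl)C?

Heavy atoms from the SMILES: 19 C, 1 Cl, 3 N, 1 O.
Implicit hydrogens by atom environment:
  5 × C (aromatic): 1 H each → 5
  4 × C: 1 H each → 4
  4 × C: no H
  3 × C: 3 H each → 9
  2 × C: 2 H each → 4
  2 × N: no H
  1 × C (aromatic): no H
  1 × Cl: no H
  1 × N: 2 H
  1 × O: no H
  Total hydrogens = 24.
Molecular formula: C19H24ClN3O

C19H24ClN3O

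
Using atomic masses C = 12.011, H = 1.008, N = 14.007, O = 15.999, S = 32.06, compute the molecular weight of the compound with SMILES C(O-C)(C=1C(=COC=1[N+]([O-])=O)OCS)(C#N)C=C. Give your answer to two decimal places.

Molecular formula: C10H10N2O5S.
M = 10×12.011 + 10×1.008 + 2×14.007 + 5×15.999 + 1×32.06 = 270.26 g/mol.

270.26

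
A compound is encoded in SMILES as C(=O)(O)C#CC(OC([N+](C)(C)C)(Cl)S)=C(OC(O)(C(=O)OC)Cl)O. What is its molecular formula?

C12H16Cl2NO8S+

Heavy atoms from the SMILES: 12 C, 2 Cl, 1 N, 8 O, 1 S.
Implicit hydrogens by atom environment:
  8 × C: no H
  5 × O: no H
  4 × C: 3 H each → 12
  3 × O: 1 H each → 3
  2 × Cl: no H
  1 × N (charge +1): no H
  1 × S: 1 H
  Total hydrogens = 16.
Net charge +1.
Molecular formula: C12H16Cl2NO8S+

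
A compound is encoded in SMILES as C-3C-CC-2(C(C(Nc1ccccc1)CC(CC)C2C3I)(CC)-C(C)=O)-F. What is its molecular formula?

C22H31FINO

Heavy atoms from the SMILES: 22 C, 1 F, 1 I, 1 N, 1 O.
Implicit hydrogens by atom environment:
  6 × C: 2 H each → 12
  5 × C (aromatic): 1 H each → 5
  4 × C: 1 H each → 4
  3 × C: 3 H each → 9
  3 × C: no H
  1 × C (aromatic): no H
  1 × F: no H
  1 × I: no H
  1 × N: 1 H
  1 × O: no H
  Total hydrogens = 31.
Molecular formula: C22H31FINO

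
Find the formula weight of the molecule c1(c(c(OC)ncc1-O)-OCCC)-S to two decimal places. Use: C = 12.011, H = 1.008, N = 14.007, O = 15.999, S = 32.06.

Molecular formula: C9H13NO3S.
M = 9×12.011 + 13×1.008 + 1×14.007 + 3×15.999 + 1×32.06 = 215.27 g/mol.

215.27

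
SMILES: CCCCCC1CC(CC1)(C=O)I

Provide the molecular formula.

C11H19IO

Heavy atoms from the SMILES: 11 C, 1 I, 1 O.
Implicit hydrogens by atom environment:
  7 × C: 2 H each → 14
  2 × C: 1 H each → 2
  1 × C: 3 H
  1 × C: no H
  1 × I: no H
  1 × O: no H
  Total hydrogens = 19.
Molecular formula: C11H19IO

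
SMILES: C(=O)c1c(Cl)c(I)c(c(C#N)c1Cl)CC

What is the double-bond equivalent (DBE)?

Molecular formula from the SMILES: C10H6Cl2INO.
DoU = (2C + 2 + N − H − X)/2 = (2·10 + 2 + 1 − 6 − 3)/2 = 14/2 = 7.
(Structurally: 1 ring(s) + 6 π bond(s) = 7.)

7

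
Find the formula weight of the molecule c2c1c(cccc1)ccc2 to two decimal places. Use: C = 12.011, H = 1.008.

128.17

Molecular formula: C10H8.
M = 10×12.011 + 8×1.008 = 128.17 g/mol.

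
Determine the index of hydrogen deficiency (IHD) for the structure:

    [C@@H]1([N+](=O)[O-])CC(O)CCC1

2

Molecular formula from the SMILES: C6H11NO3.
DoU = (2C + 2 + N − H − X)/2 = (2·6 + 2 + 1 − 11 − 0)/2 = 4/2 = 2.
(Structurally: 1 ring(s) + 1 π bond(s) = 2.)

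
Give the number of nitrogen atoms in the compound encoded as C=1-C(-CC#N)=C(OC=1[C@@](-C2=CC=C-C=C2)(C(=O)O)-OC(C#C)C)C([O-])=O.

1

The symbol for nitrogen appears 1 time in the SMILES.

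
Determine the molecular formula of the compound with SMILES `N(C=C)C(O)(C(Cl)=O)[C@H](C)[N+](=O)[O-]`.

Heavy atoms from the SMILES: 6 C, 1 Cl, 2 N, 4 O.
Implicit hydrogens by atom environment:
  2 × C: 1 H each → 2
  2 × C: no H
  2 × O: no H
  1 × C: 3 H
  1 × C: 2 H
  1 × Cl: no H
  1 × N: 1 H
  1 × N (charge +1): no H
  1 × O: 1 H
  1 × O (charge -1): no H
  Total hydrogens = 9.
Molecular formula: C6H9ClN2O4

C6H9ClN2O4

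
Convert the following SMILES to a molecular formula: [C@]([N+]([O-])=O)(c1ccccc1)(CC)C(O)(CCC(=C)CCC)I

Heavy atoms from the SMILES: 17 C, 1 I, 1 N, 3 O.
Implicit hydrogens by atom environment:
  6 × C: 2 H each → 12
  5 × C (aromatic): 1 H each → 5
  3 × C: no H
  2 × C: 3 H each → 6
  1 × C (aromatic): no H
  1 × I: no H
  1 × N (charge +1): no H
  1 × O: 1 H
  1 × O: no H
  1 × O (charge -1): no H
  Total hydrogens = 24.
Molecular formula: C17H24INO3

C17H24INO3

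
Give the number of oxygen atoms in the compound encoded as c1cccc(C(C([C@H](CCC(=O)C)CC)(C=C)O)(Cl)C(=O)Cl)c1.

The symbol for oxygen appears 3 times in the SMILES.

3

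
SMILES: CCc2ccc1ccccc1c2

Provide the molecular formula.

Heavy atoms from the SMILES: 12 C.
Implicit hydrogens by atom environment:
  7 × C (aromatic): 1 H each → 7
  3 × C (aromatic): no H
  1 × C: 3 H
  1 × C: 2 H
  Total hydrogens = 12.
Molecular formula: C12H12

C12H12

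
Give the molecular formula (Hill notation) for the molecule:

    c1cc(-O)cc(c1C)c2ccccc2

Heavy atoms from the SMILES: 13 C, 1 O.
Implicit hydrogens by atom environment:
  8 × C (aromatic): 1 H each → 8
  4 × C (aromatic): no H
  1 × C: 3 H
  1 × O: 1 H
  Total hydrogens = 12.
Molecular formula: C13H12O

C13H12O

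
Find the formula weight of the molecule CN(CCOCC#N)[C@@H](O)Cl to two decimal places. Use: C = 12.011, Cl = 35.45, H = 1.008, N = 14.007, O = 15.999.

178.62

Molecular formula: C6H11ClN2O2.
M = 6×12.011 + 1×35.45 + 11×1.008 + 2×14.007 + 2×15.999 = 178.62 g/mol.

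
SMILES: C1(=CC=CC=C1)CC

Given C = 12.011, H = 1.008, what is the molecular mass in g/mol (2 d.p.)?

106.17

Molecular formula: C8H10.
M = 8×12.011 + 10×1.008 = 106.17 g/mol.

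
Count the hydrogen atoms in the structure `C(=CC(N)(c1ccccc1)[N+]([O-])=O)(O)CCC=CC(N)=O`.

17

Hydrogens are implicit in SMILES; fill each atom to its normal valence:
  5 × C (aromatic): 1 H each → 5
  3 × C: 1 H each → 3
  3 × C: no H
  2 × C: 2 H each → 4
  2 × N: 2 H each → 4
  2 × O: no H
  1 × C (aromatic): no H
  1 × N (charge +1): no H
  1 × O: 1 H
  1 × O (charge -1): no H
  Total hydrogens = 17.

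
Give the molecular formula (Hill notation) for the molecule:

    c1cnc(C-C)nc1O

Heavy atoms from the SMILES: 6 C, 2 N, 1 O.
Implicit hydrogens by atom environment:
  2 × C (aromatic): 1 H each → 2
  2 × C (aromatic): no H
  2 × N (aromatic): no H
  1 × C: 3 H
  1 × C: 2 H
  1 × O: 1 H
  Total hydrogens = 8.
Molecular formula: C6H8N2O

C6H8N2O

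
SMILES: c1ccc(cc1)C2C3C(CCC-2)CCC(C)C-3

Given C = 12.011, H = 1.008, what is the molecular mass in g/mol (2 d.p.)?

228.38

Molecular formula: C17H24.
M = 17×12.011 + 24×1.008 = 228.38 g/mol.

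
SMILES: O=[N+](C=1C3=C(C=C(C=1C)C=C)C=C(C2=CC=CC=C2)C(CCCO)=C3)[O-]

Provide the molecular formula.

Heavy atoms from the SMILES: 22 C, 1 N, 3 O.
Implicit hydrogens by atom environment:
  8 × C (aromatic): 1 H each → 8
  8 × C (aromatic): no H
  4 × C: 2 H each → 8
  1 × C: 3 H
  1 × C: 1 H
  1 × N (charge +1): no H
  1 × O: 1 H
  1 × O: no H
  1 × O (charge -1): no H
  Total hydrogens = 21.
Molecular formula: C22H21NO3

C22H21NO3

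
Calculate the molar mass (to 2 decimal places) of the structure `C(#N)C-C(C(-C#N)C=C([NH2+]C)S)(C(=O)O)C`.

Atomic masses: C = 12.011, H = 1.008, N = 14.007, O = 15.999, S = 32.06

240.30

Molecular formula: C10H14N3O2S+.
M = 10×12.011 + 14×1.008 + 3×14.007 + 2×15.999 + 1×32.06 = 240.30 g/mol.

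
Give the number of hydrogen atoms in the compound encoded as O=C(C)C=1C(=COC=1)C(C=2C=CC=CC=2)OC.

14

Hydrogens are implicit in SMILES; fill each atom to its normal valence:
  7 × C (aromatic): 1 H each → 7
  3 × C (aromatic): no H
  2 × C: 3 H each → 6
  2 × O: no H
  1 × C: 1 H
  1 × C: no H
  1 × O (aromatic): no H
  Total hydrogens = 14.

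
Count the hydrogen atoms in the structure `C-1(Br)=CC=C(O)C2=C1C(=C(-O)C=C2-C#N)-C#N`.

5

Hydrogens are implicit in SMILES; fill each atom to its normal valence:
  7 × C (aromatic): no H
  3 × C (aromatic): 1 H each → 3
  2 × C: no H
  2 × N: no H
  2 × O: 1 H each → 2
  1 × Br: no H
  Total hydrogens = 5.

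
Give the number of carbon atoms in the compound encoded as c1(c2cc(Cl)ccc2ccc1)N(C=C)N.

12

The symbol for carbon appears 12 times in the SMILES. Lowercase c denotes aromatic carbon and counts toward C.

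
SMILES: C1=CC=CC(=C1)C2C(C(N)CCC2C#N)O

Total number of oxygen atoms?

1

The symbol for oxygen appears 1 time in the SMILES.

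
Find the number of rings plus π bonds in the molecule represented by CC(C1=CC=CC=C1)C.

4

Molecular formula from the SMILES: C9H12.
DoU = (2C + 2 + N − H − X)/2 = (2·9 + 2 + 0 − 12 − 0)/2 = 8/2 = 4.
(Structurally: 1 ring(s) + 3 π bond(s) = 4.)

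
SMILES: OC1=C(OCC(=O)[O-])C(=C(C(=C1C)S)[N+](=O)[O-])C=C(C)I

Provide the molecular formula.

Heavy atoms from the SMILES: 12 C, 1 I, 1 N, 6 O, 1 S.
Implicit hydrogens by atom environment:
  6 × C (aromatic): no H
  3 × O: no H
  2 × C: 3 H each → 6
  2 × C: no H
  2 × O (charge -1): no H
  1 × C: 2 H
  1 × C: 1 H
  1 × I: no H
  1 × N (charge +1): no H
  1 × O: 1 H
  1 × S: 1 H
  Total hydrogens = 11.
Net charge -1.
Molecular formula: C12H11INO6S-

C12H11INO6S-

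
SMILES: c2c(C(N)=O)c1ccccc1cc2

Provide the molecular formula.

C11H9NO

Heavy atoms from the SMILES: 11 C, 1 N, 1 O.
Implicit hydrogens by atom environment:
  7 × C (aromatic): 1 H each → 7
  3 × C (aromatic): no H
  1 × C: no H
  1 × N: 2 H
  1 × O: no H
  Total hydrogens = 9.
Molecular formula: C11H9NO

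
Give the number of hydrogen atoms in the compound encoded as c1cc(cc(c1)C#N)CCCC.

13

Hydrogens are implicit in SMILES; fill each atom to its normal valence:
  4 × C (aromatic): 1 H each → 4
  3 × C: 2 H each → 6
  2 × C (aromatic): no H
  1 × C: 3 H
  1 × C: no H
  1 × N: no H
  Total hydrogens = 13.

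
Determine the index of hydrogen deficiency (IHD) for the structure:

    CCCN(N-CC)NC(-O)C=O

Molecular formula from the SMILES: C7H17N3O2.
DoU = (2C + 2 + N − H − X)/2 = (2·7 + 2 + 3 − 17 − 0)/2 = 2/2 = 1.
(Structurally: 0 ring(s) + 1 π bond(s) = 1.)

1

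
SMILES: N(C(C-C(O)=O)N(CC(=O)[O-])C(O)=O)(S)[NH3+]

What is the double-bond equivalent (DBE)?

3

Molecular formula from the SMILES: C6H11N3O6S.
DoU = (2C + 2 + N − H − X)/2 = (2·6 + 2 + 3 − 11 − 0)/2 = 6/2 = 3.
(Structurally: 0 ring(s) + 3 π bond(s) = 3.)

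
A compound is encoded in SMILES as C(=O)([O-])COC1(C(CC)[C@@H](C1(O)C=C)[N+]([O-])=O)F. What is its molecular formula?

C10H13FNO6-

Heavy atoms from the SMILES: 10 C, 1 F, 1 N, 6 O.
Implicit hydrogens by atom environment:
  3 × C: 2 H each → 6
  3 × C: 1 H each → 3
  3 × C: no H
  3 × O: no H
  2 × O (charge -1): no H
  1 × C: 3 H
  1 × F: no H
  1 × N (charge +1): no H
  1 × O: 1 H
  Total hydrogens = 13.
Net charge -1.
Molecular formula: C10H13FNO6-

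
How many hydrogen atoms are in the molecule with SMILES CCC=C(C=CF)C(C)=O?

Hydrogens are implicit in SMILES; fill each atom to its normal valence:
  3 × C: 1 H each → 3
  2 × C: 3 H each → 6
  2 × C: no H
  1 × C: 2 H
  1 × F: no H
  1 × O: no H
  Total hydrogens = 11.

11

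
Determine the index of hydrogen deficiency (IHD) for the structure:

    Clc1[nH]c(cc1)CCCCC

3

Molecular formula from the SMILES: C9H14ClN.
DoU = (2C + 2 + N − H − X)/2 = (2·9 + 2 + 1 − 14 − 1)/2 = 6/2 = 3.
(Structurally: 1 ring(s) + 2 π bond(s) = 3.)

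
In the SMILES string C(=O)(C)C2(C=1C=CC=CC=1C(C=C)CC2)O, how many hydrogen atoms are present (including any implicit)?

16

Hydrogens are implicit in SMILES; fill each atom to its normal valence:
  4 × C (aromatic): 1 H each → 4
  3 × C: 2 H each → 6
  2 × C: 1 H each → 2
  2 × C (aromatic): no H
  2 × C: no H
  1 × C: 3 H
  1 × O: 1 H
  1 × O: no H
  Total hydrogens = 16.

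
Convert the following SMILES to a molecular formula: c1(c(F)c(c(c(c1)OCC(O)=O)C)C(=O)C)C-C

Heavy atoms from the SMILES: 13 C, 1 F, 4 O.
Implicit hydrogens by atom environment:
  5 × C (aromatic): no H
  3 × C: 3 H each → 9
  3 × O: no H
  2 × C: 2 H each → 4
  2 × C: no H
  1 × C (aromatic): 1 H
  1 × F: no H
  1 × O: 1 H
  Total hydrogens = 15.
Molecular formula: C13H15FO4

C13H15FO4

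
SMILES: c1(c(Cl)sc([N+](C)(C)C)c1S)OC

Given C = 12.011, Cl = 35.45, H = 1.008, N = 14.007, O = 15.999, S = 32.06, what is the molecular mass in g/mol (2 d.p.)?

238.77

Molecular formula: C8H13ClNOS2+.
M = 8×12.011 + 1×35.45 + 13×1.008 + 1×14.007 + 1×15.999 + 2×32.06 = 238.77 g/mol.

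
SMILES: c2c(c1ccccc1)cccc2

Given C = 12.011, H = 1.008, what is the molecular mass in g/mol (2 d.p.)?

154.21

Molecular formula: C12H10.
M = 12×12.011 + 10×1.008 = 154.21 g/mol.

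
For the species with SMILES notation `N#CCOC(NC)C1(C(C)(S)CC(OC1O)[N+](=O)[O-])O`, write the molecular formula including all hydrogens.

C10H17N3O6S

Heavy atoms from the SMILES: 10 C, 3 N, 6 O, 1 S.
Implicit hydrogens by atom environment:
  3 × C: 1 H each → 3
  3 × C: no H
  3 × O: no H
  2 × C: 3 H each → 6
  2 × C: 2 H each → 4
  2 × O: 1 H each → 2
  1 × N: 1 H
  1 × N: no H
  1 × N (charge +1): no H
  1 × O (charge -1): no H
  1 × S: 1 H
  Total hydrogens = 17.
Molecular formula: C10H17N3O6S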